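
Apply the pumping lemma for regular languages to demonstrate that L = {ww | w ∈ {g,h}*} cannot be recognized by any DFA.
Assume L is regular with pumping length p. Idea: pumping the leading g-block breaks the equality of the two halves.
Choose s = g^p h g^p h ∈ L (with w = g^p h). |s| = 2p+2 ≥ p. By the pumping lemma, s = xyz with |xy| ≤ p, |y| > 0, so y = g^k with k ≥ 1, in the first g-block. Then xy²z = g^(p+k) h g^p h, of length 2p+2+k. If k is odd this length is odd, so it cannot be of the form ww. If k is even, each half has length p+1+k/2 ≤ p+k, so the first half lies entirely inside the leading g-block and contains no h, while the second half ends in h; the halves differ. Either way xy²z ∉ L.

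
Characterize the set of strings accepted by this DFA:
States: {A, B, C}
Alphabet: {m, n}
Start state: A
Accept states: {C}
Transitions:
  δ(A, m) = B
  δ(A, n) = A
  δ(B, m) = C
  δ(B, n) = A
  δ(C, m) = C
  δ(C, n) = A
Testing a few strings:
  'mnnm' → reject
  'mmnn' → reject
  'nn' → reject
  'nmn' → reject
State roles: A=last symbol not m; B=one trailing m; C=two trailing m's
All strings over {m,n} ending with mm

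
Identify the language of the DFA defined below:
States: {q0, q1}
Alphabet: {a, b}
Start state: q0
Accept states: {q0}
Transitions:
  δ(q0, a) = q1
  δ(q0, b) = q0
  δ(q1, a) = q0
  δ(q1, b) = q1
Testing a few strings:
  'ab' → reject
  'b' → accept
  'a' → reject
  'ba' → reject
State roles: q0=even number of a's so far; q1=odd number of a's so far
All strings over {a,b} with an even number of a's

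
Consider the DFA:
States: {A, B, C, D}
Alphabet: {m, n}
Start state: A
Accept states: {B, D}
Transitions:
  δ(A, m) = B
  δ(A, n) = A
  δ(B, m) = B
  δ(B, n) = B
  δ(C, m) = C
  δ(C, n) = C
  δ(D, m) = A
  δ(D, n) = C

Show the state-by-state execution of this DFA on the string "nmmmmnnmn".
read 'n': A → A
  read 'm': A → B
  read 'm': B → B
  read 'm': B → B
  read 'm': B → B
  read 'n': B → B
  read 'n': B → B
  read 'm': B → B
  read 'n': B → B
A -> A -> B -> B -> B -> B -> B -> B -> B -> B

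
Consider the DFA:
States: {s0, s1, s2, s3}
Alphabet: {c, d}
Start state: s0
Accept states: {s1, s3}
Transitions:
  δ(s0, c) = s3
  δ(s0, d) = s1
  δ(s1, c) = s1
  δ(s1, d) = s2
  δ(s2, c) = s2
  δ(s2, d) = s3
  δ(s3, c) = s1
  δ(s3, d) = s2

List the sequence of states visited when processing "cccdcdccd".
read 'c': s0 → s3
  read 'c': s3 → s1
  read 'c': s1 → s1
  read 'd': s1 → s2
  read 'c': s2 → s2
  read 'd': s2 → s3
  read 'c': s3 → s1
  read 'c': s1 → s1
  read 'd': s1 → s2
s0 -> s3 -> s1 -> s1 -> s2 -> s2 -> s3 -> s1 -> s1 -> s2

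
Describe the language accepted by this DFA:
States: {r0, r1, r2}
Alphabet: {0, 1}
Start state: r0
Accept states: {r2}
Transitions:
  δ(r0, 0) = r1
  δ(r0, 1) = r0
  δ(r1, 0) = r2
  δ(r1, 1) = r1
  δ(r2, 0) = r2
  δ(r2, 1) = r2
Testing a few strings:
  '0000' → accept
  '0' → reject
  '10' → reject
  '0010' → accept
State roles: r0=zero 0's seen; r1=one 0 seen; r2=≥ two 0's seen
All binary strings containing at least two 0's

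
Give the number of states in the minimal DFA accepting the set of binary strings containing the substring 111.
By Myhill–Nerode, count the distinguishable equivalence classes: 4 classes — one per longest suffix of the input that is a prefix of '111' (lengths 0 through 2), plus an absorbing 'already seen 111' class.
4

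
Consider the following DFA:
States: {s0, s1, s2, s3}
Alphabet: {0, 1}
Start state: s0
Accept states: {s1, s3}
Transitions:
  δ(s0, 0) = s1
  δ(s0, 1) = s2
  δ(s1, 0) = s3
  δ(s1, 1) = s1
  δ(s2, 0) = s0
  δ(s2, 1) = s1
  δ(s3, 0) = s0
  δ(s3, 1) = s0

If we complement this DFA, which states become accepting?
Complement accept states = All states \ Original accept states
= {s0, s1, s2, s3} \ {s1, s3}
{s0, s2}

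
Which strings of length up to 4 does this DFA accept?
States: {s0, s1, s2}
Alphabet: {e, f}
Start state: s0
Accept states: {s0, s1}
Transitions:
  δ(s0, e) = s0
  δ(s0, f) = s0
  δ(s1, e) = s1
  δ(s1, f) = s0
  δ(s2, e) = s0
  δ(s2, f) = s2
ε, e, f, ee, ef, fe, ff, eee, eef, efe, eff, fee, fef, ffe, fff, eeee, eeef, eefe, eeff, efee, efef, effe, efff, feee, feef, fefe, feff, ffee, ffef, fffe, ffff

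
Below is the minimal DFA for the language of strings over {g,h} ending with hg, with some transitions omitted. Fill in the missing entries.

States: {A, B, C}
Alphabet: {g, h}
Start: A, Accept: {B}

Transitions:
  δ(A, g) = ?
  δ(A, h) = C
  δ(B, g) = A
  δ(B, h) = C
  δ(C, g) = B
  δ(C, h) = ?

From the language and accept set, identify what each state tracks — A: no suffix match; B: suffix is hg; C: one trailing h.
Each missing δ(q, a) is the state matching the new tracked value after reading a.
δ(A, g) = A; δ(C, h) = C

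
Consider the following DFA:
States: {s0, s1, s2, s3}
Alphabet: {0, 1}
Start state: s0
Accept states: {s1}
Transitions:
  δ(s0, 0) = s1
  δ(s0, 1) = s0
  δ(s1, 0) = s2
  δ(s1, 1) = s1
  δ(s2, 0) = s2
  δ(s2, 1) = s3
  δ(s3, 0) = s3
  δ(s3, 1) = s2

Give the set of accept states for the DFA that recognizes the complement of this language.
Complement accept states = All states \ Original accept states
= {s0, s1, s2, s3} \ {s1}
{s0, s2, s3}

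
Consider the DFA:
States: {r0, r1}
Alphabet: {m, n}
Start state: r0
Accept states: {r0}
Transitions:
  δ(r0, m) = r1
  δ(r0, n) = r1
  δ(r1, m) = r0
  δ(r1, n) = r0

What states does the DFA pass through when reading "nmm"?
read 'n': r0 → r1
  read 'm': r1 → r0
  read 'm': r0 → r1
r0 -> r1 -> r0 -> r1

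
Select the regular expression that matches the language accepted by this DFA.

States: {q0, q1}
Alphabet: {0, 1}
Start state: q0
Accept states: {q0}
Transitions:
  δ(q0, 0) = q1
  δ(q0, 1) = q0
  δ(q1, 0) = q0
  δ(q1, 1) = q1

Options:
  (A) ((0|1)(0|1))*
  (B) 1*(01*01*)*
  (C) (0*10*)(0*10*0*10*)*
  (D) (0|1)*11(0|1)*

Check each option against the DFA on short strings; one disagreement eliminates an option:
  (A) ((0|1)(0|1))*: on '1' the DFA goes q0 → q0 and accepts (q0 ∈ Accept), but the regex does not match it → eliminate
  (B) 1*(01*01*)*: agrees with the DFA on every string of length ≤ 6
  (C) (0*10*)(0*10*0*10*)*: on ε the DFA stays in q0 and accepts (q0 ∈ Accept), but the regex does not match it → eliminate
  (D) (0|1)*11(0|1)*: on ε the DFA stays in q0 and accepts (q0 ∈ Accept), but the regex does not match it → eliminate
Only (B) is consistent with the DFA.
(B) 1*(01*01*)*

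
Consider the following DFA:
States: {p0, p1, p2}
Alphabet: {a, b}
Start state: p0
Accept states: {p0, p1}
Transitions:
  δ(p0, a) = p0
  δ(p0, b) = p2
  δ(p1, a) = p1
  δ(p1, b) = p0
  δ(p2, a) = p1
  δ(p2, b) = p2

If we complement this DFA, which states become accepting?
Complement accept states = All states \ Original accept states
= {p0, p1, p2} \ {p0, p1}
{p2}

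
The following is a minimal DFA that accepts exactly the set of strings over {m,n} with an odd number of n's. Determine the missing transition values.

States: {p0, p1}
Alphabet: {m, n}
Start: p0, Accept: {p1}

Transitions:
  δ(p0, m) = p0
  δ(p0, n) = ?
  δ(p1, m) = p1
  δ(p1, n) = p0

From the language and accept set, identify what each state tracks — p0: even number of n's so far; p1: odd number of n's so far.
Each missing δ(q, a) is the state matching the new tracked value after reading a.
δ(p0, n) = p1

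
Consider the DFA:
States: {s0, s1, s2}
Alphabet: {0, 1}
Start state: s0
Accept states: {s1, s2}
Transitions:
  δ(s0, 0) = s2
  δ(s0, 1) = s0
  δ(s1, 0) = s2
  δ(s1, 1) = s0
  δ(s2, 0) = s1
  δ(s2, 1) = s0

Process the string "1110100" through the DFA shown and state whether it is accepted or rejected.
Processing string "1110100":
  s0 --1--> s0
  s0 --1--> s0
  s0 --1--> s0
  s0 --0--> s2
  s2 --1--> s0
  s0 --0--> s2
  s2 --0--> s1
Final state: s1
Accept states: {s1, s2}
Yes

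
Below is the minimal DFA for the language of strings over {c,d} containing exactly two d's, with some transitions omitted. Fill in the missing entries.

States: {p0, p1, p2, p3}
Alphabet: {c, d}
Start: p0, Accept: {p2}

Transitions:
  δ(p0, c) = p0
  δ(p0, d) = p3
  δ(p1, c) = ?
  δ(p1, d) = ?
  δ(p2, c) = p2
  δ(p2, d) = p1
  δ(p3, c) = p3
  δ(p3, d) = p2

From the language and accept set, identify what each state tracks — p0: zero d's; p1: ≥ three d's (dead); p2: two d's; p3: one d.
Each missing δ(q, a) is the state matching the new tracked value after reading a.
δ(p1, c) = p1; δ(p1, d) = p1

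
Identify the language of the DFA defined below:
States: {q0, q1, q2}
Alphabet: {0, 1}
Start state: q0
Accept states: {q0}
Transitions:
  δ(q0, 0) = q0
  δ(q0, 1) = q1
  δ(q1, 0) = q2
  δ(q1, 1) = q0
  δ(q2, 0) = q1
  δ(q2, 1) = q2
Testing a few strings:
  '1111' → accept
  '01' → reject
  '1001' → accept
  '0' → accept
State roles: q0=value ≡ 0 (mod 3); q1=value ≡ 1 (mod 3); q2=value ≡ 2 (mod 3)
All binary strings representing a multiple of 3 (read in base 2; leading zeros allowed and ε counts as 0)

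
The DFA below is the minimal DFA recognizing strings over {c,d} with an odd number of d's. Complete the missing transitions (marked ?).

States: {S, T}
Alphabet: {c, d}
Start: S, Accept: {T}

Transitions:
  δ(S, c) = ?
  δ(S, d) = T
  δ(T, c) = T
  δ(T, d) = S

From the language and accept set, identify what each state tracks — S: even number of d's so far; T: odd number of d's so far.
Each missing δ(q, a) is the state matching the new tracked value after reading a.
δ(S, c) = S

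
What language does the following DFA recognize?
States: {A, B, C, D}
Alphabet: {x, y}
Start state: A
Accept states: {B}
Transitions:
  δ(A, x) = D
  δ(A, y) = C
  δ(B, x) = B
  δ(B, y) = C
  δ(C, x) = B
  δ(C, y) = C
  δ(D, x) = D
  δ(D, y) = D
Testing a few strings:
  'xxyx' → reject
  'y' → reject
  'xx' → reject
  'xy' → reject
State roles: A=no input read; B=started with y, last symbol x; C=started with y, last symbol y; D=started with x (dead)
All strings over {x,y} that start with y and end with x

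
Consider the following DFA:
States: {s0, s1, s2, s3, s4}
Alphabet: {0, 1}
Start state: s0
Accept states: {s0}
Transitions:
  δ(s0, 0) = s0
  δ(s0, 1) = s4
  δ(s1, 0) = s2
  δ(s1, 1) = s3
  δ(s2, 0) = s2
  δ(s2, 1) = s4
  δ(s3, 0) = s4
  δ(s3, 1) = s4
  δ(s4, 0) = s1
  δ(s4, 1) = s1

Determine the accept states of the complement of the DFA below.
Complement accept states = All states \ Original accept states
= {s0, s1, s2, s3, s4} \ {s0}
{s1, s2, s3, s4}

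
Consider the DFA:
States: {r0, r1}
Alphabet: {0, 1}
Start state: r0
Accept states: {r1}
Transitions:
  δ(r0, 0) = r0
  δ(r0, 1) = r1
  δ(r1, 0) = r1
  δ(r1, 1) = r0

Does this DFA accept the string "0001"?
Processing string "0001":
  r0 --0--> r0
  r0 --0--> r0
  r0 --0--> r0
  r0 --1--> r1
Final state: r1
Accept states: {r1}
Yes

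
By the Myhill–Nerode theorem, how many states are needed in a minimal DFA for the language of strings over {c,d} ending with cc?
By Myhill–Nerode, count the distinguishable equivalence classes: three classes — 0, 1, or ≥2 trailing c's.
3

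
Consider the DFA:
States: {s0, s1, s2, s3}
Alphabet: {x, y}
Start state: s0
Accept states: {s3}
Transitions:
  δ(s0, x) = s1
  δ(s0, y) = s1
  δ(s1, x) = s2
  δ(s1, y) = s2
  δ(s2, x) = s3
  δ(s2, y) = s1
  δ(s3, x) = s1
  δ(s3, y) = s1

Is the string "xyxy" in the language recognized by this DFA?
Processing string "xyxy":
  s0 --x--> s1
  s1 --y--> s2
  s2 --x--> s3
  s3 --y--> s1
Final state: s1
Accept states: {s3}
No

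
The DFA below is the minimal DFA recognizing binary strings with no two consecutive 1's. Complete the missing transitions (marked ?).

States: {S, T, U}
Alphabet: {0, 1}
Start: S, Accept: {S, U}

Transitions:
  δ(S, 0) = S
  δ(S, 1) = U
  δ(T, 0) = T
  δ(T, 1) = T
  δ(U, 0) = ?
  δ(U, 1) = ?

From the language and accept set, identify what each state tracks — S: last symbol not 1 (ok); T: saw 11 (dead); U: last symbol 1 (ok).
Each missing δ(q, a) is the state matching the new tracked value after reading a.
δ(U, 0) = S; δ(U, 1) = T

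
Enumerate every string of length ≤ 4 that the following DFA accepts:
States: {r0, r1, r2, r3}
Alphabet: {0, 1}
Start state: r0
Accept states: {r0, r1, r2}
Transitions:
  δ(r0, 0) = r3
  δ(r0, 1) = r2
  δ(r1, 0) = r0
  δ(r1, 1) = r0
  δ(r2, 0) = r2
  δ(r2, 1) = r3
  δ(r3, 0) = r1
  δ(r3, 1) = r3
ε, 1, 00, 10, 000, 001, 010, 100, 110, 0001, 0011, 0100, 0101, 0110, 1000, 1010, 1100, 1101, 1110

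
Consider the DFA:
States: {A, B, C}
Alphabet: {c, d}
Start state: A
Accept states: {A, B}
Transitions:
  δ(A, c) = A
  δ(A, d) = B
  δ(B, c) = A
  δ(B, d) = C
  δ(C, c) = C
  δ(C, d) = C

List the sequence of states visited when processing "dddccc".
read 'd': A → B
  read 'd': B → C
  read 'd': C → C
  read 'c': C → C
  read 'c': C → C
  read 'c': C → C
A -> B -> C -> C -> C -> C -> C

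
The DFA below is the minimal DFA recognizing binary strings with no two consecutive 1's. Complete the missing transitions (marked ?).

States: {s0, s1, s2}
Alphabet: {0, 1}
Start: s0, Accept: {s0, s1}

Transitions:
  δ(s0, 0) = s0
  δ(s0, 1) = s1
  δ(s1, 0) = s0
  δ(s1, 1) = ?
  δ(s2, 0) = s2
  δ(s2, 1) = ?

From the language and accept set, identify what each state tracks — s0: last symbol not 1 (ok); s1: last symbol 1 (ok); s2: saw 11 (dead).
Each missing δ(q, a) is the state matching the new tracked value after reading a.
δ(s1, 1) = s2; δ(s2, 1) = s2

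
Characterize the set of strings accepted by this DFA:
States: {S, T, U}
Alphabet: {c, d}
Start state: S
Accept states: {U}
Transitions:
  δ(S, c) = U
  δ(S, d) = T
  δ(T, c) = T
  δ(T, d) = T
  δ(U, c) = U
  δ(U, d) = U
Testing a few strings:
  'ddd' → reject
  'cd' → accept
  'dc' → reject
  'dd' → reject
State roles: S=no input read; T=started with d (dead); U=started with c
All strings over {c,d} starting with c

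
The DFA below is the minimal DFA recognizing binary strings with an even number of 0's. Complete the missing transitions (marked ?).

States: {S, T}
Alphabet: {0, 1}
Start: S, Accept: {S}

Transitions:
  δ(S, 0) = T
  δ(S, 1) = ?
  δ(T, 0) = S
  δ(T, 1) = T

From the language and accept set, identify what each state tracks — S: even number of 0's so far; T: odd number of 0's so far.
Each missing δ(q, a) is the state matching the new tracked value after reading a.
δ(S, 1) = S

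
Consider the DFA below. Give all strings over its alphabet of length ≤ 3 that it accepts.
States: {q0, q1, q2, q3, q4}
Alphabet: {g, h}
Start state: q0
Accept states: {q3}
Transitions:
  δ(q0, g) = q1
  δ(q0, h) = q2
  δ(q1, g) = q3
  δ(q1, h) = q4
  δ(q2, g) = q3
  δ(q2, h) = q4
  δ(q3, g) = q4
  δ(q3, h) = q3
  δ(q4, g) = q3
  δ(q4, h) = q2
gg, hg, ggh, ghg, hgh, hhg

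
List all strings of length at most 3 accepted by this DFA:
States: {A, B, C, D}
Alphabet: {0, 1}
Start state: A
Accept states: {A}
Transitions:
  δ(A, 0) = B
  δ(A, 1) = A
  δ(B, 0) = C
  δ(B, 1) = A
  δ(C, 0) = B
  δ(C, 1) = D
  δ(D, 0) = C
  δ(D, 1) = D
ε, 1, 01, 11, 011, 101, 111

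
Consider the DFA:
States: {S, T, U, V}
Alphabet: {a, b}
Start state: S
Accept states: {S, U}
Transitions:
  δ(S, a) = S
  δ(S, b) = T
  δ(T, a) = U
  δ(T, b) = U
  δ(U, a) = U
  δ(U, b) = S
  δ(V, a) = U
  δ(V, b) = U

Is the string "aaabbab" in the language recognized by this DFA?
Processing string "aaabbab":
  S --a--> S
  S --a--> S
  S --a--> S
  S --b--> T
  T --b--> U
  U --a--> U
  U --b--> S
Final state: S
Accept states: {S, U}
Yes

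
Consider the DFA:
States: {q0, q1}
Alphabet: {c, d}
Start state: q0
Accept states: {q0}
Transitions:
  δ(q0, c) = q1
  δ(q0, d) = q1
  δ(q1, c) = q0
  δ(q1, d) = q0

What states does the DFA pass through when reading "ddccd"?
read 'd': q0 → q1
  read 'd': q1 → q0
  read 'c': q0 → q1
  read 'c': q1 → q0
  read 'd': q0 → q1
q0 -> q1 -> q0 -> q1 -> q0 -> q1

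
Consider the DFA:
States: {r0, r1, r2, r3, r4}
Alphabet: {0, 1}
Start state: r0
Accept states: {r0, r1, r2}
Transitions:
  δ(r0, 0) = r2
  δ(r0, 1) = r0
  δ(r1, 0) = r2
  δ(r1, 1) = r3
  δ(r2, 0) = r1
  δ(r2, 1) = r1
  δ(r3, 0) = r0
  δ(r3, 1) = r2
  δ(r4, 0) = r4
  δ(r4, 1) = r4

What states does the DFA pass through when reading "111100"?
read '1': r0 → r0
  read '1': r0 → r0
  read '1': r0 → r0
  read '1': r0 → r0
  read '0': r0 → r2
  read '0': r2 → r1
r0 -> r0 -> r0 -> r0 -> r0 -> r2 -> r1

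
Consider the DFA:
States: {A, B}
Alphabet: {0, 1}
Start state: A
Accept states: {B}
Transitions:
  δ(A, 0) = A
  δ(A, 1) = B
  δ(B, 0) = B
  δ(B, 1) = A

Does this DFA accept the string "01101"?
Processing string "01101":
  A --0--> A
  A --1--> B
  B --1--> A
  A --0--> A
  A --1--> B
Final state: B
Accept states: {B}
Yes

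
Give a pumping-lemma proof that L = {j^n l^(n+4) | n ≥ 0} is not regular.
Assume L is regular with pumping length p. Idea: pumping the j-block breaks the fixed offset of 4.
Choose s = j^p l^(p+4) ∈ L. By the pumping lemma, s = xyz with |xy| ≤ p, |y| > 0, so y = j^k with k ≥ 1. Then xy²z = j^(p+k) l^(p+4). For this to be in L we would need p+4 = (p+k)+4, i.e. k = 0, contradicting k ≥ 1. So xy²z ∉ L.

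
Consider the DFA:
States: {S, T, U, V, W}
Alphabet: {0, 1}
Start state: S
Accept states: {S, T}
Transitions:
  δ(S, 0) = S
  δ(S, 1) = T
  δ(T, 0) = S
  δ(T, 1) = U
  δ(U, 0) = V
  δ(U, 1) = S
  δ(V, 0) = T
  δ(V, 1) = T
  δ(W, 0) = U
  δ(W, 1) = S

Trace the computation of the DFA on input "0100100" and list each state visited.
read '0': S → S
  read '1': S → T
  read '0': T → S
  read '0': S → S
  read '1': S → T
  read '0': T → S
  read '0': S → S
S -> S -> T -> S -> S -> T -> S -> S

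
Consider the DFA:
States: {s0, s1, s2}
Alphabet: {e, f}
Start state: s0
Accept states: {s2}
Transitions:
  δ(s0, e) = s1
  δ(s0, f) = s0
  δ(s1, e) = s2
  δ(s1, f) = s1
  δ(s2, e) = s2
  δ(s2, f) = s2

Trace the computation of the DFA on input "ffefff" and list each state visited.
read 'f': s0 → s0
  read 'f': s0 → s0
  read 'e': s0 → s1
  read 'f': s1 → s1
  read 'f': s1 → s1
  read 'f': s1 → s1
s0 -> s0 -> s0 -> s1 -> s1 -> s1 -> s1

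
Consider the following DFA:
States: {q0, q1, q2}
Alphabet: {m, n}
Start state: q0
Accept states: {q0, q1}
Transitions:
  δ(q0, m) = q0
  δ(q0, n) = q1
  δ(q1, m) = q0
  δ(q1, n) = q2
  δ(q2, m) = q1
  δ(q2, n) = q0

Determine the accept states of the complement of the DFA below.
Complement accept states = All states \ Original accept states
= {q0, q1, q2} \ {q0, q1}
{q2}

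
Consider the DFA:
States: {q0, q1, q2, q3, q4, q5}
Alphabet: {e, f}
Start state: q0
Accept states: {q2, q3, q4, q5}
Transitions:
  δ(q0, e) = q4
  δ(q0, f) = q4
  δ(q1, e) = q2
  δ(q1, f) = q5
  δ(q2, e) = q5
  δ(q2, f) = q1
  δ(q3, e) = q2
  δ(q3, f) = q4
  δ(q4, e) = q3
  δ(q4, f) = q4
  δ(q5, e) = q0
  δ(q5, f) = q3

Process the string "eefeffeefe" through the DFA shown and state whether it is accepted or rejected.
Processing string "eefeffeefe":
  q0 --e--> q4
  q4 --e--> q3
  q3 --f--> q4
  q4 --e--> q3
  q3 --f--> q4
  q4 --f--> q4
  q4 --e--> q3
  q3 --e--> q2
  q2 --f--> q1
  q1 --e--> q2
Final state: q2
Accept states: {q2, q3, q4, q5}
Yes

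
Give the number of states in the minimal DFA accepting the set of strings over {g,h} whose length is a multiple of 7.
By Myhill–Nerode, count the distinguishable equivalence classes: 7 classes — one per residue of the length mod 7; class i is distinguished from class j by any string of length (7 − i) mod 7.
7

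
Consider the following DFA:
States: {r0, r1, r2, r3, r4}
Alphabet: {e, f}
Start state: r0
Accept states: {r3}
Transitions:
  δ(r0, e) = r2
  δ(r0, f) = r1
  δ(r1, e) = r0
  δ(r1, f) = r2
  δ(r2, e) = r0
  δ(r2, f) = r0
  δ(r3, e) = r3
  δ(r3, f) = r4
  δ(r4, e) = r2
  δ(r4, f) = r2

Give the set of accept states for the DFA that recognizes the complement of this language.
Complement accept states = All states \ Original accept states
= {r0, r1, r2, r3, r4} \ {r3}
{r0, r1, r2, r4}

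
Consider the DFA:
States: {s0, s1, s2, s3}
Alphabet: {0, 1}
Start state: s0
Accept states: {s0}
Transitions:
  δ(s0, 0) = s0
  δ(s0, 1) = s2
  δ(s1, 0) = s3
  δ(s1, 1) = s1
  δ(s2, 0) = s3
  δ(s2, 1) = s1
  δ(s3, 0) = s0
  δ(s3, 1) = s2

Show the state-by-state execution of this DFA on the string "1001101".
read '1': s0 → s2
  read '0': s2 → s3
  read '0': s3 → s0
  read '1': s0 → s2
  read '1': s2 → s1
  read '0': s1 → s3
  read '1': s3 → s2
s0 -> s2 -> s3 -> s0 -> s2 -> s1 -> s3 -> s2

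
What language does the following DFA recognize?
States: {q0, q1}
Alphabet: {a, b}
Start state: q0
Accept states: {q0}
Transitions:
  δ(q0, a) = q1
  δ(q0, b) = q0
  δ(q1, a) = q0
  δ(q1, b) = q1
Testing a few strings:
  'a' → reject
  'bb' → accept
  'ab' → reject
  'aa' → accept
State roles: q0=even number of a's so far; q1=odd number of a's so far
All strings over {a,b} with an even number of a's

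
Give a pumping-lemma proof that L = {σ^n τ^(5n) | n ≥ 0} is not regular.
Assume L is regular with pumping length p. Idea: pumping the σ-block breaks the 1:5 ratio.
Choose s = σ^p τ^(5p) (length 6p ≥ p). By the pumping lemma, s = xyz with |xy| ≤ p, |y| > 0, so y = σ^k with k ≥ 1. Then xy²z = σ^(p+k) τ^(5p). For this to be in L we would need 5p = 5(p+k), i.e. 5k = 0, contradicting k ≥ 1. So xy²z ∉ L.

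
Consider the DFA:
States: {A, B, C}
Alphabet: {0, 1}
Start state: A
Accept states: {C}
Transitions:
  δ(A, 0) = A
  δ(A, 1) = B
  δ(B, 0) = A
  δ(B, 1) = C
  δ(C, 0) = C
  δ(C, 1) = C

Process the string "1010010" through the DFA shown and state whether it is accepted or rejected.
Processing string "1010010":
  A --1--> B
  B --0--> A
  A --1--> B
  B --0--> A
  A --0--> A
  A --1--> B
  B --0--> A
Final state: A
Accept states: {C}
No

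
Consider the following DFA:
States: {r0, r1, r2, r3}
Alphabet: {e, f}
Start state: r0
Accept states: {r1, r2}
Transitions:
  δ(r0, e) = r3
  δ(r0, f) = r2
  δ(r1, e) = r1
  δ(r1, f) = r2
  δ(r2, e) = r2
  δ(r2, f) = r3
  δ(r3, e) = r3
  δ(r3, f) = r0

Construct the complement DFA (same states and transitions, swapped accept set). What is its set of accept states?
Complement accept states = All states \ Original accept states
= {r0, r1, r2, r3} \ {r1, r2}
{r0, r3}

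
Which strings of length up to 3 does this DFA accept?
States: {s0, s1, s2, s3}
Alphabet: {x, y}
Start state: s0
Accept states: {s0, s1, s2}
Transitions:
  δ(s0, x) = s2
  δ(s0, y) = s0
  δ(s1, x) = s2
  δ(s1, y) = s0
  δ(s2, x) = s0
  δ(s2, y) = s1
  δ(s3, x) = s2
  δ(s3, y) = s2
ε, x, y, xx, xy, yx, yy, xxx, xxy, xyx, xyy, yxx, yxy, yyx, yyy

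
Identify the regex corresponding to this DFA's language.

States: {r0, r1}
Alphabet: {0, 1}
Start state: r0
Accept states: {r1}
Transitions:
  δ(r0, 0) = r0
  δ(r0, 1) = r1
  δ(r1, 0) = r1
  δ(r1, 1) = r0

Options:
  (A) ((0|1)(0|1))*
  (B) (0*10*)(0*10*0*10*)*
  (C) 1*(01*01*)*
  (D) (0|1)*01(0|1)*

Check each option against the DFA on short strings; one disagreement eliminates an option:
  (A) ((0|1)(0|1))*: on ε the DFA stays in r0 and rejects (r0 ∉ Accept), but the regex matches it → eliminate
  (B) (0*10*)(0*10*0*10*)*: agrees with the DFA on every string of length ≤ 6
  (C) 1*(01*01*)*: on ε the DFA stays in r0 and rejects (r0 ∉ Accept), but the regex matches it → eliminate
  (D) (0|1)*01(0|1)*: on '1' the DFA goes r0 → r1 and accepts (r1 ∈ Accept), but the regex does not match it → eliminate
Only (B) is consistent with the DFA.
(B) (0*10*)(0*10*0*10*)*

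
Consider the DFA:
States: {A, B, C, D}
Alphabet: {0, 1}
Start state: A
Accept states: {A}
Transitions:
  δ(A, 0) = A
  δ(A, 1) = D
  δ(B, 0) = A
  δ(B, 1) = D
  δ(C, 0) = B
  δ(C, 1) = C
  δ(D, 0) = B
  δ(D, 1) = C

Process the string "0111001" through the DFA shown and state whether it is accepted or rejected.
Processing string "0111001":
  A --0--> A
  A --1--> D
  D --1--> C
  C --1--> C
  C --0--> B
  B --0--> A
  A --1--> D
Final state: D
Accept states: {A}
No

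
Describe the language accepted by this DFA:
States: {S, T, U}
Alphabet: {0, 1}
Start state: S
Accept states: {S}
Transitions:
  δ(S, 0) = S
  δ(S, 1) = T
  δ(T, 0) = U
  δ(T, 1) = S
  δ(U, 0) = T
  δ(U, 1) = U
Testing a few strings:
  '1' → reject
  '01' → reject
  '11' → accept
  '110' → accept
State roles: S=value ≡ 0 (mod 3); T=value ≡ 1 (mod 3); U=value ≡ 2 (mod 3)
All binary strings representing a multiple of 3 (read in base 2; leading zeros allowed and ε counts as 0)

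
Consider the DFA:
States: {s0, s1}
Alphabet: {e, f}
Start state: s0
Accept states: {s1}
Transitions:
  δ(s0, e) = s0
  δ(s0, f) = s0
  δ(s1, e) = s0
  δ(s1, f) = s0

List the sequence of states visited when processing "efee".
read 'e': s0 → s0
  read 'f': s0 → s0
  read 'e': s0 → s0
  read 'e': s0 → s0
s0 -> s0 -> s0 -> s0 -> s0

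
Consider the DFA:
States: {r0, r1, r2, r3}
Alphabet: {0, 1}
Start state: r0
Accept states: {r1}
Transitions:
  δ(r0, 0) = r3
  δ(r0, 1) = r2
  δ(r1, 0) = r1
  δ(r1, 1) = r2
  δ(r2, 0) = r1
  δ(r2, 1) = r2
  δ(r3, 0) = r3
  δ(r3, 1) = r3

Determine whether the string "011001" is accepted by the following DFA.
Processing string "011001":
  r0 --0--> r3
  r3 --1--> r3
  r3 --1--> r3
  r3 --0--> r3
  r3 --0--> r3
  r3 --1--> r3
Final state: r3
Accept states: {r1}
No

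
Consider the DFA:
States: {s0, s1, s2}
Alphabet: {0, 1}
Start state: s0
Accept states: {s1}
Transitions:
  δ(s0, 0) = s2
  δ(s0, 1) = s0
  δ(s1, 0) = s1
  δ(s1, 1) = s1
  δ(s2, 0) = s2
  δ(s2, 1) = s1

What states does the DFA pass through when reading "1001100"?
read '1': s0 → s0
  read '0': s0 → s2
  read '0': s2 → s2
  read '1': s2 → s1
  read '1': s1 → s1
  read '0': s1 → s1
  read '0': s1 → s1
s0 -> s0 -> s2 -> s2 -> s1 -> s1 -> s1 -> s1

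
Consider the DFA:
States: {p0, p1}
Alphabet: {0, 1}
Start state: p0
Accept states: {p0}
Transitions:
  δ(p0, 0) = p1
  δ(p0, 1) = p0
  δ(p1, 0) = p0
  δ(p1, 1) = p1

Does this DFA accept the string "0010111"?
Processing string "0010111":
  p0 --0--> p1
  p1 --0--> p0
  p0 --1--> p0
  p0 --0--> p1
  p1 --1--> p1
  p1 --1--> p1
  p1 --1--> p1
Final state: p1
Accept states: {p0}
No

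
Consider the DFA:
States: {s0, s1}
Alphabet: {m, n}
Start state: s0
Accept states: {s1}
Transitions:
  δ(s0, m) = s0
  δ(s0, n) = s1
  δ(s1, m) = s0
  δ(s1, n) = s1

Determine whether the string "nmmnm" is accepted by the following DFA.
Processing string "nmmnm":
  s0 --n--> s1
  s1 --m--> s0
  s0 --m--> s0
  s0 --n--> s1
  s1 --m--> s0
Final state: s0
Accept states: {s1}
No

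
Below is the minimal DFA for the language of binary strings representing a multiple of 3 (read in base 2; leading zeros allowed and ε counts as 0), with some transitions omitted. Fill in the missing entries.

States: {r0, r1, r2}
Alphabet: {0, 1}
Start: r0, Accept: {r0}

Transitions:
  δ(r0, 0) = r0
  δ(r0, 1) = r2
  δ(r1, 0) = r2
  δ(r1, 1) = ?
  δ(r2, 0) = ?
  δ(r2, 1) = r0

From the language and accept set, identify what each state tracks — r0: value ≡ 0 (mod 3); r1: value ≡ 2 (mod 3); r2: value ≡ 1 (mod 3).
Each missing δ(q, a) is the state matching the new tracked value after reading a.
δ(r1, 1) = r1; δ(r2, 0) = r1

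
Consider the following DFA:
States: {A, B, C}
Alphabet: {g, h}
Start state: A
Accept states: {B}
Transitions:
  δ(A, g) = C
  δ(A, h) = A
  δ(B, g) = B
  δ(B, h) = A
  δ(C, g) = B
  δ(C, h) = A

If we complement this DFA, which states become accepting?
Complement accept states = All states \ Original accept states
= {A, B, C} \ {B}
{A, C}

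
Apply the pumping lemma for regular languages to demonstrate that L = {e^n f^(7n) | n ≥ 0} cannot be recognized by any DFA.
Assume L is regular with pumping length p. Idea: pumping the e-block breaks the 1:7 ratio.
Choose s = e^p f^(7p) (length 8p ≥ p). By the pumping lemma, s = xyz with |xy| ≤ p, |y| > 0, so y = e^k with k ≥ 1. Then xy²z = e^(p+k) f^(7p). For this to be in L we would need 7p = 7(p+k), i.e. 7k = 0, contradicting k ≥ 1. So xy²z ∉ L.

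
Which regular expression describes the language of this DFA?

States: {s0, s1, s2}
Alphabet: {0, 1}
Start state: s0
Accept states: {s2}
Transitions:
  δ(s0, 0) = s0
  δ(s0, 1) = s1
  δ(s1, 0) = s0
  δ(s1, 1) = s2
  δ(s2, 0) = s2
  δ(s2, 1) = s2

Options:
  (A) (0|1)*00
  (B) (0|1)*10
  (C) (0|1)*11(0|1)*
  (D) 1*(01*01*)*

Check each option against the DFA on short strings; one disagreement eliminates an option:
  (A) (0|1)*00: on '00' the DFA goes s0 → s0 → s0 and rejects (s0 ∉ Accept), but the regex matches it → eliminate
  (B) (0|1)*10: on '10' the DFA goes s0 → s1 → s0 and rejects (s0 ∉ Accept), but the regex matches it → eliminate
  (C) (0|1)*11(0|1)*: agrees with the DFA on every string of length ≤ 6
  (D) 1*(01*01*)*: on ε the DFA stays in s0 and rejects (s0 ∉ Accept), but the regex matches it → eliminate
Only (C) is consistent with the DFA.
(C) (0|1)*11(0|1)*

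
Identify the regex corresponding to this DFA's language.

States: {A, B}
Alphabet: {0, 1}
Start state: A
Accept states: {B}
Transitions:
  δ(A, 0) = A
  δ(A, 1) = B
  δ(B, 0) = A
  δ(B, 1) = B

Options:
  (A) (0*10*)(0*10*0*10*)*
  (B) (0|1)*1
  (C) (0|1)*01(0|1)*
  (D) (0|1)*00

Check each option against the DFA on short strings; one disagreement eliminates an option:
  (A) (0*10*)(0*10*0*10*)*: on '10' the DFA goes A → B → A and rejects (A ∉ Accept), but the regex matches it → eliminate
  (B) (0|1)*1: agrees with the DFA on every string of length ≤ 6
  (C) (0|1)*01(0|1)*: on '1' the DFA goes A → B and accepts (B ∈ Accept), but the regex does not match it → eliminate
  (D) (0|1)*00: on '1' the DFA goes A → B and accepts (B ∈ Accept), but the regex does not match it → eliminate
Only (B) is consistent with the DFA.
(B) (0|1)*1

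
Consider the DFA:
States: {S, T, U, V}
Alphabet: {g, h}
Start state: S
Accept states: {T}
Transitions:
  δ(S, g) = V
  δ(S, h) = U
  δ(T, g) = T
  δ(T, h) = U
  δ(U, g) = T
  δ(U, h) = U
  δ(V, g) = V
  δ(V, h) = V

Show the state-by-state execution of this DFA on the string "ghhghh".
read 'g': S → V
  read 'h': V → V
  read 'h': V → V
  read 'g': V → V
  read 'h': V → V
  read 'h': V → V
S -> V -> V -> V -> V -> V -> V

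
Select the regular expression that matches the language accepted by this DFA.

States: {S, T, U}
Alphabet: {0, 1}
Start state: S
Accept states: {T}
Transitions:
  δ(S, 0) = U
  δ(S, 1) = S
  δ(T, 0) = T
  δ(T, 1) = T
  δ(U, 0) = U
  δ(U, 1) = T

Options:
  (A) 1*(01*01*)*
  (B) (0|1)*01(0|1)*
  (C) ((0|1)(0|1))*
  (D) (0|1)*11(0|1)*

Check each option against the DFA on short strings; one disagreement eliminates an option:
  (A) 1*(01*01*)*: on ε the DFA stays in S and rejects (S ∉ Accept), but the regex matches it → eliminate
  (B) (0|1)*01(0|1)*: agrees with the DFA on every string of length ≤ 6
  (C) ((0|1)(0|1))*: on ε the DFA stays in S and rejects (S ∉ Accept), but the regex matches it → eliminate
  (D) (0|1)*11(0|1)*: on '01' the DFA goes S → U → T and accepts (T ∈ Accept), but the regex does not match it → eliminate
Only (B) is consistent with the DFA.
(B) (0|1)*01(0|1)*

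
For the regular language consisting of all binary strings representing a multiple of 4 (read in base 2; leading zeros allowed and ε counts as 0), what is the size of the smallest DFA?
By Myhill–Nerode, count the distinguishable equivalence classes: three classes — value mod 4 is 0, 2, or odd (residues 1 and 3 are indistinguishable: 2r+b mod 4 depends only on r mod 2).
3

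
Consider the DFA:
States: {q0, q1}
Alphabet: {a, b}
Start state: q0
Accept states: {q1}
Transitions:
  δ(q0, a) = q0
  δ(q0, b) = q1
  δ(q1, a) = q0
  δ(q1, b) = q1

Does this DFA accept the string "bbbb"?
Processing string "bbbb":
  q0 --b--> q1
  q1 --b--> q1
  q1 --b--> q1
  q1 --b--> q1
Final state: q1
Accept states: {q1}
Yes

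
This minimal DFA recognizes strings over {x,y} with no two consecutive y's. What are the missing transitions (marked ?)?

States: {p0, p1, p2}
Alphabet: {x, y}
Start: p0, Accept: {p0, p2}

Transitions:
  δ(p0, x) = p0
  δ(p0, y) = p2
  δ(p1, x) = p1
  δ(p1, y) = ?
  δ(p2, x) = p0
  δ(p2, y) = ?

From the language and accept set, identify what each state tracks — p0: last symbol not y (ok); p1: saw yy (dead); p2: last symbol y (ok).
Each missing δ(q, a) is the state matching the new tracked value after reading a.
δ(p1, y) = p1; δ(p2, y) = p1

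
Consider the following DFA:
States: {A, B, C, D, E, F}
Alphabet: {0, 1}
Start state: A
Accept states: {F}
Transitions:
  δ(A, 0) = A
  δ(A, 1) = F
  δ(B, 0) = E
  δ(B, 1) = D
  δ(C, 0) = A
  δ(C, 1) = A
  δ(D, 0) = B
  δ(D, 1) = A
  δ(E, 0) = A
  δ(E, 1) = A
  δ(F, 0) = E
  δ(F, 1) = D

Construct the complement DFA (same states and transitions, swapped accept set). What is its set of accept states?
Complement accept states = All states \ Original accept states
= {A, B, C, D, E, F} \ {F}
{A, B, C, D, E}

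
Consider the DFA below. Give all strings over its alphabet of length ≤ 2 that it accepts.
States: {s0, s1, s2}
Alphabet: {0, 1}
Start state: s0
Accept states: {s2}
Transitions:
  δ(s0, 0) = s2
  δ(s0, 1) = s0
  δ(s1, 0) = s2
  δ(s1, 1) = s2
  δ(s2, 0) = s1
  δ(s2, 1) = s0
0, 10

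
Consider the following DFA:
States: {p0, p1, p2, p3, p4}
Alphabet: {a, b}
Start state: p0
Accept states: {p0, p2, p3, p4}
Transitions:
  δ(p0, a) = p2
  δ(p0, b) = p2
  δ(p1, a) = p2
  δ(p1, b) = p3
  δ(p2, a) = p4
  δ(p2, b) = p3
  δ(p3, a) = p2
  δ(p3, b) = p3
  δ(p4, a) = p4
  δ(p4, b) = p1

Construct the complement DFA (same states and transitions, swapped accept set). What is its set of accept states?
Complement accept states = All states \ Original accept states
= {p0, p1, p2, p3, p4} \ {p0, p2, p3, p4}
{p1}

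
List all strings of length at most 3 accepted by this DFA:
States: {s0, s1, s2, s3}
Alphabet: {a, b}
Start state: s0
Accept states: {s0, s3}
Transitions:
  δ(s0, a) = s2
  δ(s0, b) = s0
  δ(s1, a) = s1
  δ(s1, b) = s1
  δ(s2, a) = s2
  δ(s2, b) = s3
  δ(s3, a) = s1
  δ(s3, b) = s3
ε, b, ab, bb, aab, abb, bab, bbb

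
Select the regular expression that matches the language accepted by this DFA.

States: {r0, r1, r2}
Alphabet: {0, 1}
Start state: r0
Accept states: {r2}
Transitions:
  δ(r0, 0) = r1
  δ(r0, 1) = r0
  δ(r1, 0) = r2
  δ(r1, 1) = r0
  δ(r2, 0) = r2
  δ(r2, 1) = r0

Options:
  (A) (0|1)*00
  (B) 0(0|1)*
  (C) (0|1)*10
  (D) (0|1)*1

Check each option against the DFA on short strings; one disagreement eliminates an option:
  (A) (0|1)*00: agrees with the DFA on every string of length ≤ 6
  (B) 0(0|1)*: on '0' the DFA goes r0 → r1 and rejects (r1 ∉ Accept), but the regex matches it → eliminate
  (C) (0|1)*10: on '00' the DFA goes r0 → r1 → r2 and accepts (r2 ∈ Accept), but the regex does not match it → eliminate
  (D) (0|1)*1: on '1' the DFA goes r0 → r0 and rejects (r0 ∉ Accept), but the regex matches it → eliminate
Only (A) is consistent with the DFA.
(A) (0|1)*00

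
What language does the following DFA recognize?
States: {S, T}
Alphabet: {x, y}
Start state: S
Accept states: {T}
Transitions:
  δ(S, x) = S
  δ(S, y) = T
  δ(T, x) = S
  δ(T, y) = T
Testing a few strings:
  'y' → accept
  'yyx' → reject
  'yy' → accept
  'x' → reject
State roles: S=last symbol not y; T=last symbol is y
All strings over {x,y} ending with y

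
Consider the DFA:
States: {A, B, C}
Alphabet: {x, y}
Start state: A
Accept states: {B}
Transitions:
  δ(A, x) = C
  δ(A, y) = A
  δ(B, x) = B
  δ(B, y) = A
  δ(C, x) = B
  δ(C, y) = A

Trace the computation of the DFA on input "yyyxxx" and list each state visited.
read 'y': A → A
  read 'y': A → A
  read 'y': A → A
  read 'x': A → C
  read 'x': C → B
  read 'x': B → B
A -> A -> A -> A -> C -> B -> B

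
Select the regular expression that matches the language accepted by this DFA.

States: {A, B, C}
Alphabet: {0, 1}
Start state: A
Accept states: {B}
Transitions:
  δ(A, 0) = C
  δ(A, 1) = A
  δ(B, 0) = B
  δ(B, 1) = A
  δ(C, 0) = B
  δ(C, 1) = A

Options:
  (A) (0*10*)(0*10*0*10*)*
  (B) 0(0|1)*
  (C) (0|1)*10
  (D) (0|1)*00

Check each option against the DFA on short strings; one disagreement eliminates an option:
  (A) (0*10*)(0*10*0*10*)*: on '1' the DFA goes A → A and rejects (A ∉ Accept), but the regex matches it → eliminate
  (B) 0(0|1)*: on '0' the DFA goes A → C and rejects (C ∉ Accept), but the regex matches it → eliminate
  (C) (0|1)*10: on '00' the DFA goes A → C → B and accepts (B ∈ Accept), but the regex does not match it → eliminate
  (D) (0|1)*00: agrees with the DFA on every string of length ≤ 6
Only (D) is consistent with the DFA.
(D) (0|1)*00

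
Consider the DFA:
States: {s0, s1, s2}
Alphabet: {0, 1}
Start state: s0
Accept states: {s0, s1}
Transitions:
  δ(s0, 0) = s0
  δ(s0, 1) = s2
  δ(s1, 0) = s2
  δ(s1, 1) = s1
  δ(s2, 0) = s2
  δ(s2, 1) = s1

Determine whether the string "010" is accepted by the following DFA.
Processing string "010":
  s0 --0--> s0
  s0 --1--> s2
  s2 --0--> s2
Final state: s2
Accept states: {s0, s1}
No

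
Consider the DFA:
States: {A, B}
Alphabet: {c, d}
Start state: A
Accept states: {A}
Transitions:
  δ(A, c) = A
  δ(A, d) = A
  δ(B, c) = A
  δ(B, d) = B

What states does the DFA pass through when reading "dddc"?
read 'd': A → A
  read 'd': A → A
  read 'd': A → A
  read 'c': A → A
A -> A -> A -> A -> A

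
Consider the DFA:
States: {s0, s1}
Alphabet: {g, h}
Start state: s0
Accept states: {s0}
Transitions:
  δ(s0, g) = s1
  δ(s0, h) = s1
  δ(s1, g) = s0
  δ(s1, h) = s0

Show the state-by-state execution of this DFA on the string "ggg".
read 'g': s0 → s1
  read 'g': s1 → s0
  read 'g': s0 → s1
s0 -> s1 -> s0 -> s1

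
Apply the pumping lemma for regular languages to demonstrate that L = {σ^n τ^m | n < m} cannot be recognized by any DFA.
Assume L is regular with pumping length p. Idea: pumping up the σ-block makes the σ-count reach the τ-count.
Choose s = σ^p τ^(p+1) ∈ L. By the pumping lemma, s = xyz with |xy| ≤ p, |y| > 0, so y = σ^k with k ≥ 1. Then xy²z = σ^(p+k) τ^(p+1). Since p+k ≥ p+1, the number of σ's is no longer strictly less than the number of τ's, so xy²z ∉ L.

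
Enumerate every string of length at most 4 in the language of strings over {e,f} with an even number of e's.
ε, f, ee, ff, eef, efe, fee, fff, eeee, eeff, efef, effe, feef, fefe, ffee, ffff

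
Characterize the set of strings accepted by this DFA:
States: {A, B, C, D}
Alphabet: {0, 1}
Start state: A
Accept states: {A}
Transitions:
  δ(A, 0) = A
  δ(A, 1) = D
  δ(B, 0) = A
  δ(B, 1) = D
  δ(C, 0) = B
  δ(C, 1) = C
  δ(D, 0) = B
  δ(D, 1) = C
Testing a few strings:
  '010' → reject
  '0100' → accept
  '100' → accept
  '00' → accept
State roles: A=value ≡ 0 (mod 4); B=value ≡ 2 (mod 4); C=value ≡ 3 (mod 4); D=value ≡ 1 (mod 4)
All binary strings representing a multiple of 4 (read in base 2; leading zeros allowed and ε counts as 0)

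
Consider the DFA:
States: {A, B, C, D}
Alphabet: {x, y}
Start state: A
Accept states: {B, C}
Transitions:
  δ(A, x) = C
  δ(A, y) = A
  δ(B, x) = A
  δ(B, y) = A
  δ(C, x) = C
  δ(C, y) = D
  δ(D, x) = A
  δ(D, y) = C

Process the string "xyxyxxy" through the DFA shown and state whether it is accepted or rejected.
Processing string "xyxyxxy":
  A --x--> C
  C --y--> D
  D --x--> A
  A --y--> A
  A --x--> C
  C --x--> C
  C --y--> D
Final state: D
Accept states: {B, C}
No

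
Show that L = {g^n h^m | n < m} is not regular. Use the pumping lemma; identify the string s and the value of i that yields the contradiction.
Assume L is regular with pumping length p. Idea: pumping up the g-block makes the g-count reach the h-count.
Choose s = g^p h^(p+1) ∈ L. By the pumping lemma, s = xyz with |xy| ≤ p, |y| > 0, so y = g^k with k ≥ 1. Then xy²z = g^(p+k) h^(p+1). Since p+k ≥ p+1, the number of g's is no longer strictly less than the number of h's, so xy²z ∉ L.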